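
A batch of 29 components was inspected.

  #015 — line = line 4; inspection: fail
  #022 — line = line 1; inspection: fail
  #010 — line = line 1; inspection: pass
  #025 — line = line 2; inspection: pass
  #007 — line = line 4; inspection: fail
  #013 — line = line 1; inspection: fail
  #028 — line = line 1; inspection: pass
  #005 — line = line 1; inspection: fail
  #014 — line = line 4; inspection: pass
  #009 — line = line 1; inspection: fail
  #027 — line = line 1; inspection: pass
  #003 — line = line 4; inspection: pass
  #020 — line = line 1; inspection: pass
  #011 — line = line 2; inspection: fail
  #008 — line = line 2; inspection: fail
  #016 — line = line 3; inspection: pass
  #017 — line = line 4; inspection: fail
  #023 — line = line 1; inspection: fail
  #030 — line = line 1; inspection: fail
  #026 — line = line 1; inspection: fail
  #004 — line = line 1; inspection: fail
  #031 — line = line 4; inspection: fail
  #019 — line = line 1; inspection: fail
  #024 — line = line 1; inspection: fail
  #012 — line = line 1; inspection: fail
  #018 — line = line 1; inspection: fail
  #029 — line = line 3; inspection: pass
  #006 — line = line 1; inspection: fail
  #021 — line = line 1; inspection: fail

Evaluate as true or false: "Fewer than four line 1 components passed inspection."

False

'Fewer than four line 1 components passed inspection' holds iff |A ∩ B| < 4.
|A| = 18, |A ∩ B| = 4, |A ∖ B| = 14.
|A ∩ B| = 4, so the statement is false.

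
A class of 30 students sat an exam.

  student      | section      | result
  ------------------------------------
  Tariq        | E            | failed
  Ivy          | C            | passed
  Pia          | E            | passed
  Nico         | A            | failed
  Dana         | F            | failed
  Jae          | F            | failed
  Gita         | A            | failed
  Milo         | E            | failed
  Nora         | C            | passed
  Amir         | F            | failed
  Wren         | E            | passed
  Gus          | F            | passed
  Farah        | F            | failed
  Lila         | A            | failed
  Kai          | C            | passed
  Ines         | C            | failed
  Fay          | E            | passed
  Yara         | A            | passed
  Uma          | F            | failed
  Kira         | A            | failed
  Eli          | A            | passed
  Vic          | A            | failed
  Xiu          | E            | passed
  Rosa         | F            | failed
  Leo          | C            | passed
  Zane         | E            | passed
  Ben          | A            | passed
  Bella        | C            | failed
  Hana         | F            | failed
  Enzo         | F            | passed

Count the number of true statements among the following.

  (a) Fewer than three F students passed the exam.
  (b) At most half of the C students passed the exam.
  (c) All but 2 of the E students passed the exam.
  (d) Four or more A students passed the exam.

(a) F: |A| = 9, |A ∩ B| = 2; needs |A ∩ B| < 3 — true.
(b) C: |A| = 6, |A ∩ B| = 4; needs |A ∩ B| ≤ |A ∖ B| — false.
(c) E: |A| = 7, |A ∩ B| = 5; needs |A ∖ B| = 2 — true.
(d) A: |A| = 8, |A ∩ B| = 3; needs |A ∩ B| ≥ 4 — false.

2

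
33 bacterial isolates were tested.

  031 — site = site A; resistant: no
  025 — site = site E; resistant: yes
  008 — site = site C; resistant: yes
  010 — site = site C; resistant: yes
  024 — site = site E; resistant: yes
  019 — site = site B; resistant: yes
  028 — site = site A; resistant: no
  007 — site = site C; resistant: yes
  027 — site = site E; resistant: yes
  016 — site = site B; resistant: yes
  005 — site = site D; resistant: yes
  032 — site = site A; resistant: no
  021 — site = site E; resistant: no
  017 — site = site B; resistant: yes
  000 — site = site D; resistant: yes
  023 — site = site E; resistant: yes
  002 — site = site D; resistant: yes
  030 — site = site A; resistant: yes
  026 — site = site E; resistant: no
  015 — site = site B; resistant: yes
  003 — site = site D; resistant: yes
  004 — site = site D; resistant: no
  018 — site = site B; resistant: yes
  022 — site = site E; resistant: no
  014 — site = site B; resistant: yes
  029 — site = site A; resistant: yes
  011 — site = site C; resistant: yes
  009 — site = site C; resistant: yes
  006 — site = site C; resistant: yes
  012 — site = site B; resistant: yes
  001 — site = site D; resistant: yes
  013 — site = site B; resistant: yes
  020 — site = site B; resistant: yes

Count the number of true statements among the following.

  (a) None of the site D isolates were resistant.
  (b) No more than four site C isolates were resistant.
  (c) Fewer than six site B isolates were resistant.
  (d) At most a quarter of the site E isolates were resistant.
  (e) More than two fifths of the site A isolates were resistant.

(a) site D: |A| = 6, |A ∩ B| = 5; needs A ∩ B = ∅ (|A ∩ B| = 0) — false.
(b) site C: |A| = 6, |A ∩ B| = 6; needs |A ∩ B| ≤ 4 — false.
(c) site B: |A| = 9, |A ∩ B| = 9; needs |A ∩ B| < 6 — false.
(d) site E: |A| = 7, |A ∩ B| = 4; needs |A ∩ B| / |A| ≤ 1/4 — false.
(e) site A: |A| = 5, |A ∩ B| = 2; needs |A ∩ B| / |A| > 2/5 — false.

0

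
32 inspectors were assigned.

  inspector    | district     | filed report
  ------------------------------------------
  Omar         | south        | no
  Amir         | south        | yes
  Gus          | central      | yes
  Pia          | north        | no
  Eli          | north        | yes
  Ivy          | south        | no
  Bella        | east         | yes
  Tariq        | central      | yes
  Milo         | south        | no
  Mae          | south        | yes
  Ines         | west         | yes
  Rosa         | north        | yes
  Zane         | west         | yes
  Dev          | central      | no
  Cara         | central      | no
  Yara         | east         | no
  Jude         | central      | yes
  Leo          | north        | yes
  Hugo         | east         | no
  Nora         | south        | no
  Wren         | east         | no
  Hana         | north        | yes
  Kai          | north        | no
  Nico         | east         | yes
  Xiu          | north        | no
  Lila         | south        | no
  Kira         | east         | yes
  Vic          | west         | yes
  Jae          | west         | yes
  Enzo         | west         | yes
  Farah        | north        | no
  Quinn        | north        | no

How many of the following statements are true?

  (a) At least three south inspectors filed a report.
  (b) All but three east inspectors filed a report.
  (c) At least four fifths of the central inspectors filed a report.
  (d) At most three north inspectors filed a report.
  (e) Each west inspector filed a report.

2

(a) south: |A| = 7, |A ∩ B| = 2; needs |A ∩ B| ≥ 3 — false.
(b) east: |A| = 6, |A ∩ B| = 3; needs |A ∖ B| = 3 — true.
(c) central: |A| = 5, |A ∩ B| = 3; needs |A ∩ B| / |A| ≥ 4/5 — false.
(d) north: |A| = 9, |A ∩ B| = 4; needs |A ∩ B| ≤ 3 — false.
(e) west: |A| = 5, |A ∩ B| = 5; needs A ⊆ B, i.e. every element of A is in B (|A ∖ B| = 0) — true.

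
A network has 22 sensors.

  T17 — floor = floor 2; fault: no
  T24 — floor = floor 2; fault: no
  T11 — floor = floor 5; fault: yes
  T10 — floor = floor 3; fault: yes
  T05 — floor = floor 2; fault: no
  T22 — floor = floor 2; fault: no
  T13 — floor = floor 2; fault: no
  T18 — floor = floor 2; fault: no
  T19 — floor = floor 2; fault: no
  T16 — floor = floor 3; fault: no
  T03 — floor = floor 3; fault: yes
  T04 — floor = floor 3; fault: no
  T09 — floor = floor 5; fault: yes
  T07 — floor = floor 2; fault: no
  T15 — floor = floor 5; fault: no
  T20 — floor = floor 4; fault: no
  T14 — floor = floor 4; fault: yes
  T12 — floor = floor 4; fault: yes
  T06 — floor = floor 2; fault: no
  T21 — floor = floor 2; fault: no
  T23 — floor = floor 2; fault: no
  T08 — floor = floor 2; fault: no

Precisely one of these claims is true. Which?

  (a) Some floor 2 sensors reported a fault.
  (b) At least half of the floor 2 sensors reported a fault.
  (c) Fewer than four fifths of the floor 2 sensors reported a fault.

|A| = 12, |A ∩ B| = 0, |A ∖ B| = 12.
(a) requires A ∩ B ≠ ∅ (|A ∩ B| ≥ 1): false.
(b) requires |A ∩ B| ≥ |A ∖ B|: false.
(c) requires |A ∩ B| / |A| < 4/5: true.

(c)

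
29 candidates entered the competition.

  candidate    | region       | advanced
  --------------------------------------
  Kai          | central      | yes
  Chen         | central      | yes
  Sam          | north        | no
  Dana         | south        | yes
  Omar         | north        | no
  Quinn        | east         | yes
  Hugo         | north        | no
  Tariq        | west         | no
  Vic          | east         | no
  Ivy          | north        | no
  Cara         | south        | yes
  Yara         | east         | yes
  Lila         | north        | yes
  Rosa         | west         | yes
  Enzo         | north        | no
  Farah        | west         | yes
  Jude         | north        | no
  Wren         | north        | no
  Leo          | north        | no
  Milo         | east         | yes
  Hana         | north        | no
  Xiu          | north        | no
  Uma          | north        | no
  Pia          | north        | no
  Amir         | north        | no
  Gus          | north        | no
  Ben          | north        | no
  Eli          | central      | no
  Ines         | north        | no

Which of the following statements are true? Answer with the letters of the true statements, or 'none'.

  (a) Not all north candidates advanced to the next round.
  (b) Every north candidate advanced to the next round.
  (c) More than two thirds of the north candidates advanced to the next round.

|A| = 17, |A ∩ B| = 1, |A ∖ B| = 16.
(a) A ⊄ B (|A ∖ B| ≥ 1): holds.
(b) A ⊆ B, i.e. every element of A is in B (|A ∖ B| = 0): fails.
(c) |A ∩ B| / |A| > 2/3: fails.

(a)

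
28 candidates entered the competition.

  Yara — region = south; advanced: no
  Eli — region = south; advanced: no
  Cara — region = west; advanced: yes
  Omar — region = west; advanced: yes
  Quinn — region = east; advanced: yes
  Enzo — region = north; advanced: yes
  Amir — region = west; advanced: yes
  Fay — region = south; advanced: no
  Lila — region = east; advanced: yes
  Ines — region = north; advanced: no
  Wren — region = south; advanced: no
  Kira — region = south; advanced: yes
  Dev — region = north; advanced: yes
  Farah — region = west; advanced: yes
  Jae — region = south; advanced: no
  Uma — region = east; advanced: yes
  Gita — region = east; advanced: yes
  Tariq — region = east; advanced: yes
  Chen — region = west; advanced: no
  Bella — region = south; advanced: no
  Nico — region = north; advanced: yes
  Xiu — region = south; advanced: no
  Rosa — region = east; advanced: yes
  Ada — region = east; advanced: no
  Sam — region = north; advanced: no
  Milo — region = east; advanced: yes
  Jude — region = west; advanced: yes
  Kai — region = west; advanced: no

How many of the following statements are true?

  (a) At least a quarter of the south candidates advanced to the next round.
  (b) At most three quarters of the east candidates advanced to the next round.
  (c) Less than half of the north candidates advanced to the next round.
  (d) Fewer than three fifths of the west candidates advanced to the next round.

0

(a) south: |A| = 8, |A ∩ B| = 1; needs |A ∩ B| / |A| ≥ 1/4 — false.
(b) east: |A| = 8, |A ∩ B| = 7; needs |A ∩ B| / |A| ≤ 3/4 — false.
(c) north: |A| = 5, |A ∩ B| = 3; needs |A ∩ B| < |A ∖ B| — false.
(d) west: |A| = 7, |A ∩ B| = 5; needs |A ∩ B| / |A| < 3/5 — false.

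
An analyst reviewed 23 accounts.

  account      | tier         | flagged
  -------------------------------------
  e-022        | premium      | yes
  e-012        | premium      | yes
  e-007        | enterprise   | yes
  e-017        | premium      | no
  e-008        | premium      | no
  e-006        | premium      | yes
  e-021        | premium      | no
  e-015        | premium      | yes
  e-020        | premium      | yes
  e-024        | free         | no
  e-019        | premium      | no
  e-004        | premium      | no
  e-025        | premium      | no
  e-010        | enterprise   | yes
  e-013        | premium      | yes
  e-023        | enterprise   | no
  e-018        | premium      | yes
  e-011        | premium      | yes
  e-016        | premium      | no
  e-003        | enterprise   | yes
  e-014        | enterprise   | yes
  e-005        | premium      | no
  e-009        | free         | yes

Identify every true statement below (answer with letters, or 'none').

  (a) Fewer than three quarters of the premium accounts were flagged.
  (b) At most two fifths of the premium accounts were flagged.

(a)

|A| = 16, |A ∩ B| = 8, |A ∖ B| = 8.
(a) |A ∩ B| / |A| < 3/4: holds.
(b) |A ∩ B| / |A| ≤ 2/5: fails.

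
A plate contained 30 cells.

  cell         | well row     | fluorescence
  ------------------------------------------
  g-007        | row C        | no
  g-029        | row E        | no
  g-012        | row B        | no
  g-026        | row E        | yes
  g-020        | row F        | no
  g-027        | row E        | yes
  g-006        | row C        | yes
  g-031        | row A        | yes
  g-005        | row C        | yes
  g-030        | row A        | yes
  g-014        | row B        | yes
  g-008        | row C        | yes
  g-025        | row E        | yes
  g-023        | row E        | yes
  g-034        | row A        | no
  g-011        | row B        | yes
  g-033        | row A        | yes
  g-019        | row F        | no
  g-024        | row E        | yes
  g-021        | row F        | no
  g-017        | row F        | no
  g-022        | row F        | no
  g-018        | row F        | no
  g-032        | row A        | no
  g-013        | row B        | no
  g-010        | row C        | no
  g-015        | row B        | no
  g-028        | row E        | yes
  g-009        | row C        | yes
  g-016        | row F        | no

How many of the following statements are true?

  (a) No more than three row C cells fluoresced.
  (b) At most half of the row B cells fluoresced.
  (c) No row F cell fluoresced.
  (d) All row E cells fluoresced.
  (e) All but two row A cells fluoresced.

(a) row C: |A| = 6, |A ∩ B| = 4; needs |A ∩ B| ≤ 3 — false.
(b) row B: |A| = 5, |A ∩ B| = 2; needs |A ∩ B| ≤ |A ∖ B| — true.
(c) row F: |A| = 7, |A ∩ B| = 0; needs A ∩ B = ∅ (|A ∩ B| = 0) — true.
(d) row E: |A| = 7, |A ∩ B| = 6; needs A ⊆ B, i.e. every element of A is in B (|A ∖ B| = 0) — false.
(e) row A: |A| = 5, |A ∩ B| = 3; needs |A ∖ B| = 2 — true.

3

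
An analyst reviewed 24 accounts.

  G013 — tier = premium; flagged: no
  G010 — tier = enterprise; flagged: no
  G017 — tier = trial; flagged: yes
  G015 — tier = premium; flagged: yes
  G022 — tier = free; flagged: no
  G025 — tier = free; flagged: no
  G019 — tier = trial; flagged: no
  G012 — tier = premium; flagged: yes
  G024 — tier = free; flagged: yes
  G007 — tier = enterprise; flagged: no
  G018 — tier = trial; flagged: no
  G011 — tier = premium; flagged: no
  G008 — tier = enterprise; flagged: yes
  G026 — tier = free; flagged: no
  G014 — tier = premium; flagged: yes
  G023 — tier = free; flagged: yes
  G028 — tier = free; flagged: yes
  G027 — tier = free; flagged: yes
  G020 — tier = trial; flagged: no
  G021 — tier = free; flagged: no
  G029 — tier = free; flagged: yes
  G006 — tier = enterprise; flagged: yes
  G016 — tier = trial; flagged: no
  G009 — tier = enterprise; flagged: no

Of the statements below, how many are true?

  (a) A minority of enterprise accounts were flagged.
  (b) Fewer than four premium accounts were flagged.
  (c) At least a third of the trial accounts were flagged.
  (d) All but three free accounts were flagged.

(a) enterprise: |A| = 5, |A ∩ B| = 2; needs |A ∩ B| < |A ∖ B| — true.
(b) premium: |A| = 5, |A ∩ B| = 3; needs |A ∩ B| < 4 — true.
(c) trial: |A| = 5, |A ∩ B| = 1; needs |A ∩ B| / |A| ≥ 1/3 — false.
(d) free: |A| = 9, |A ∩ B| = 5; needs |A ∖ B| = 3 — false.

2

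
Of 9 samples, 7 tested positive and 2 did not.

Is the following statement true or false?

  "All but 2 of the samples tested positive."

True

'All but 2 of the samples tested positive' holds iff |A ∖ B| = 2.
|A| = 9, |A ∩ B| = 7, |A ∖ B| = 2.
|A ∖ B| = 2, so the statement is true.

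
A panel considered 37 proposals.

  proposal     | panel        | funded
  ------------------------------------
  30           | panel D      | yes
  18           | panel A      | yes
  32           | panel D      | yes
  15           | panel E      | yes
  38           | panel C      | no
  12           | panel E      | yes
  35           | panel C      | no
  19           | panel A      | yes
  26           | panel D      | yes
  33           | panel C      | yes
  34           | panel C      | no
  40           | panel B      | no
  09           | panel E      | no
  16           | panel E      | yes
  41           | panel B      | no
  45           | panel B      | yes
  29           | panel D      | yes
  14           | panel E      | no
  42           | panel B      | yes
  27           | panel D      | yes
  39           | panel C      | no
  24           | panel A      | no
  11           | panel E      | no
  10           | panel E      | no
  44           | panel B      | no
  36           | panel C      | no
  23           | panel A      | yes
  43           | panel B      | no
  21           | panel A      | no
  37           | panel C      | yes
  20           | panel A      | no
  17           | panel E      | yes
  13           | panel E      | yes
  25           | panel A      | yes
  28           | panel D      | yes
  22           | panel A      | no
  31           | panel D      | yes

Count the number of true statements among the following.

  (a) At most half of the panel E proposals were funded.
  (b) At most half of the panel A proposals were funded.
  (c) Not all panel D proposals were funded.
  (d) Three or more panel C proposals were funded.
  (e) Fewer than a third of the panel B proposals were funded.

(a) panel E: |A| = 9, |A ∩ B| = 5; needs |A ∩ B| ≤ |A ∖ B| — false.
(b) panel A: |A| = 8, |A ∩ B| = 4; needs |A ∩ B| ≤ |A ∖ B| — true.
(c) panel D: |A| = 7, |A ∩ B| = 7; needs A ⊄ B (|A ∖ B| ≥ 1) — false.
(d) panel C: |A| = 7, |A ∩ B| = 2; needs |A ∩ B| ≥ 3 — false.
(e) panel B: |A| = 6, |A ∩ B| = 2; needs |A ∩ B| / |A| < 1/3 — false.

1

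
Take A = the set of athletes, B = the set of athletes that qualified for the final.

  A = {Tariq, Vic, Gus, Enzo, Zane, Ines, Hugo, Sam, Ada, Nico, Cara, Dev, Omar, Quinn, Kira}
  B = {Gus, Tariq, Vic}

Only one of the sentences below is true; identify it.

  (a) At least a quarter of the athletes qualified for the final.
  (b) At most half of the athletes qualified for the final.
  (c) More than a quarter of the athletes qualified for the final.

|A| = 15, |A ∩ B| = 3, |A ∖ B| = 12.
(a) requires |A ∩ B| / |A| ≥ 1/4: false.
(b) requires |A ∩ B| ≤ |A ∖ B|: true.
(c) requires |A ∩ B| / |A| > 1/4: false.

(b)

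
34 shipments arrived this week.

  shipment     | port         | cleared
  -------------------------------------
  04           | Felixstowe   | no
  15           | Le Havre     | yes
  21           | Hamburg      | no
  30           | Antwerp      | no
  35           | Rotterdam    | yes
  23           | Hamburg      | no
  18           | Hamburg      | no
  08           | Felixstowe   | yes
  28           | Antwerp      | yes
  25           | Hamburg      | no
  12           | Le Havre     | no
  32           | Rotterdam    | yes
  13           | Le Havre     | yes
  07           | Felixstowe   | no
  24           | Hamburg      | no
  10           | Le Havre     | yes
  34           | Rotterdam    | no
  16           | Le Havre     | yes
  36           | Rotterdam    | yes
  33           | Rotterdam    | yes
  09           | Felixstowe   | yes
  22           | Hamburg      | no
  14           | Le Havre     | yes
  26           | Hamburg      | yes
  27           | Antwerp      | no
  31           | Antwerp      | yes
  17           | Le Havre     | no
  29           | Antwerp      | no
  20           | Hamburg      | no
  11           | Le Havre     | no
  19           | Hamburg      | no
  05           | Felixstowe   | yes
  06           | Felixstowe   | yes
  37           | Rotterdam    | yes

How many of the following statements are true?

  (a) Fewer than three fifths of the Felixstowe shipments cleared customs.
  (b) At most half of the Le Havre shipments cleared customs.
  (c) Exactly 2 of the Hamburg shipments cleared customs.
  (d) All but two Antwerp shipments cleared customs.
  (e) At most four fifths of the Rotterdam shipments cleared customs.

(a) Felixstowe: |A| = 6, |A ∩ B| = 4; needs |A ∩ B| / |A| < 3/5 — false.
(b) Le Havre: |A| = 8, |A ∩ B| = 5; needs |A ∩ B| ≤ |A ∖ B| — false.
(c) Hamburg: |A| = 9, |A ∩ B| = 1; needs |A ∩ B| = 2 — false.
(d) Antwerp: |A| = 5, |A ∩ B| = 2; needs |A ∖ B| = 2 — false.
(e) Rotterdam: |A| = 6, |A ∩ B| = 5; needs |A ∩ B| / |A| ≤ 4/5 — false.

0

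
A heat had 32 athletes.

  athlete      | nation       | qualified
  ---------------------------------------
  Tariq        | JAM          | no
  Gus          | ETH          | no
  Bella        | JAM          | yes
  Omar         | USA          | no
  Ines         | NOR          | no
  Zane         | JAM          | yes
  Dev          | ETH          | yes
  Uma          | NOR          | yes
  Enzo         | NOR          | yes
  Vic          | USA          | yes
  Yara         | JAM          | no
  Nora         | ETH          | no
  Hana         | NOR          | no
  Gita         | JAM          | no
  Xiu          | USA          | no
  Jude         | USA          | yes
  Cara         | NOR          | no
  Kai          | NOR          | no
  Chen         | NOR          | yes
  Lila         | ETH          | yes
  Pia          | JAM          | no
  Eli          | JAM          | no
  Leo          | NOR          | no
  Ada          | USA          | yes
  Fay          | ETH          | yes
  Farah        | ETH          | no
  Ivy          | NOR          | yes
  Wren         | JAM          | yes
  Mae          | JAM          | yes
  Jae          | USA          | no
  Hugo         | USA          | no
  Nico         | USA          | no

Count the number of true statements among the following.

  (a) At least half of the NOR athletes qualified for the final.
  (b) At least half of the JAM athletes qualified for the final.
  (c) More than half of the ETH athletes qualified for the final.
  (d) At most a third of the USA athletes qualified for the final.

(a) NOR: |A| = 9, |A ∩ B| = 4; needs |A ∩ B| ≥ |A ∖ B| — false.
(b) JAM: |A| = 9, |A ∩ B| = 4; needs |A ∩ B| ≥ |A ∖ B| — false.
(c) ETH: |A| = 6, |A ∩ B| = 3; needs |A ∩ B| > |A ∖ B| — false.
(d) USA: |A| = 8, |A ∩ B| = 3; needs |A ∩ B| / |A| ≤ 1/3 — false.

0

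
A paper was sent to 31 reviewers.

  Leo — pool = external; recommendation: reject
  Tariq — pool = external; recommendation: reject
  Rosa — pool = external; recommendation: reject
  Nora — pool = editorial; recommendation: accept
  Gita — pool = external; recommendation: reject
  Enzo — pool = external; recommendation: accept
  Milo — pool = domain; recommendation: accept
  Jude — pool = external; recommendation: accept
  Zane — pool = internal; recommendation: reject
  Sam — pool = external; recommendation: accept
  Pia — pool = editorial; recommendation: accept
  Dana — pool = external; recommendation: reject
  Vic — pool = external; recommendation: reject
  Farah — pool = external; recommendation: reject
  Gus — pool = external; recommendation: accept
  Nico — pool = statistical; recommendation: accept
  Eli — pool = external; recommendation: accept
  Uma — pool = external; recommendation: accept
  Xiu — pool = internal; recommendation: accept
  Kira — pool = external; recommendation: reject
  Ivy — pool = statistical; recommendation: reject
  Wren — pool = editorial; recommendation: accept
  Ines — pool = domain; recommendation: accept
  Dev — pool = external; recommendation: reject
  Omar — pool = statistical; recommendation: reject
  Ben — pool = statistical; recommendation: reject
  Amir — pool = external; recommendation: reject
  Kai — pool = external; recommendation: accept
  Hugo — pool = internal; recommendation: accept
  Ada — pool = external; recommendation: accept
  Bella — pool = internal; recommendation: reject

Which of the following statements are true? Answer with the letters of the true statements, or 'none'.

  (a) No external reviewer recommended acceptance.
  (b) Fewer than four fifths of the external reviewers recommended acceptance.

|A| = 18, |A ∩ B| = 8, |A ∖ B| = 10.
(a) A ∩ B = ∅ (|A ∩ B| = 0): fails.
(b) |A ∩ B| / |A| < 4/5: holds.

(b)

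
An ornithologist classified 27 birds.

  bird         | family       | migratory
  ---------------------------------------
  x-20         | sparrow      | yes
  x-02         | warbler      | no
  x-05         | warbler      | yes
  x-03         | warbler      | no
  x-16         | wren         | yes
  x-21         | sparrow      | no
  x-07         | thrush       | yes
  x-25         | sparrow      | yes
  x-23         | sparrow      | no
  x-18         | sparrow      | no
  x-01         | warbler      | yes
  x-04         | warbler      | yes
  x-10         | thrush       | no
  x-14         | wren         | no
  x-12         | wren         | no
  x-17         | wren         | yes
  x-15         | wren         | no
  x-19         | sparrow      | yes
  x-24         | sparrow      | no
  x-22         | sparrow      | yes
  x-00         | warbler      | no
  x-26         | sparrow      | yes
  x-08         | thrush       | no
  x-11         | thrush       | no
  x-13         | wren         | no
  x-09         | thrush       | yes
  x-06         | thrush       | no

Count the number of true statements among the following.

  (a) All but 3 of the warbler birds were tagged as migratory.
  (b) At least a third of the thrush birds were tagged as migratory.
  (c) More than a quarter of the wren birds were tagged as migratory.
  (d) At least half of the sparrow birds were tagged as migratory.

(a) warbler: |A| = 6, |A ∩ B| = 3; needs |A ∖ B| = 3 — true.
(b) thrush: |A| = 6, |A ∩ B| = 2; needs |A ∩ B| / |A| ≥ 1/3 — true.
(c) wren: |A| = 6, |A ∩ B| = 2; needs |A ∩ B| / |A| > 1/4 — true.
(d) sparrow: |A| = 9, |A ∩ B| = 5; needs |A ∩ B| ≥ |A ∖ B| — true.

4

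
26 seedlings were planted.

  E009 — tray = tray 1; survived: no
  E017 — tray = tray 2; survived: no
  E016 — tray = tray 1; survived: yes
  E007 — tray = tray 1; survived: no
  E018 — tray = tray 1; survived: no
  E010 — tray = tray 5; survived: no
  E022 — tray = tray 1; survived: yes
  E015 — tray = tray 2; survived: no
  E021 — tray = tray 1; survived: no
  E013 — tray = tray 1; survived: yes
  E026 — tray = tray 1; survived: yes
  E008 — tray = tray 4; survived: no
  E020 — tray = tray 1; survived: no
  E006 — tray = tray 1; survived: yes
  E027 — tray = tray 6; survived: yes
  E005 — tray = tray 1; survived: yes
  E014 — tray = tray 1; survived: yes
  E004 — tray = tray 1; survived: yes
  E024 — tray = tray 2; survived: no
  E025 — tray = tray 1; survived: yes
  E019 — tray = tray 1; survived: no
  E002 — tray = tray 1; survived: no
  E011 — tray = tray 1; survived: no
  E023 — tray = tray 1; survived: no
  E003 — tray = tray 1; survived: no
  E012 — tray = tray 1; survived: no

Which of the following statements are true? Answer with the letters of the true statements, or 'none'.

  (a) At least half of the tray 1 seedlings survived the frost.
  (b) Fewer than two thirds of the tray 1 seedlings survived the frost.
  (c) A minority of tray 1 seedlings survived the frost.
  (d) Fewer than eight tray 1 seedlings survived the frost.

(b), (c)

|A| = 20, |A ∩ B| = 9, |A ∖ B| = 11.
(a) |A ∩ B| ≥ |A ∖ B|: fails.
(b) |A ∩ B| / |A| < 2/3: holds.
(c) |A ∩ B| < |A ∖ B|: holds.
(d) |A ∩ B| < 8: fails.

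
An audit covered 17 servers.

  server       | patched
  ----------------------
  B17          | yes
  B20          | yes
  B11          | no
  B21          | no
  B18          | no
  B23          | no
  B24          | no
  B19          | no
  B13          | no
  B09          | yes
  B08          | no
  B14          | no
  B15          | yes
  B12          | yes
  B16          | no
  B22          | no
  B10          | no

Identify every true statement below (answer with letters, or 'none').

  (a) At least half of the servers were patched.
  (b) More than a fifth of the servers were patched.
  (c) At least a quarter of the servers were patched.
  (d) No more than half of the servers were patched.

(b), (c), (d)

|A| = 17, |A ∩ B| = 5, |A ∖ B| = 12.
(a) |A ∩ B| ≥ |A ∖ B|: fails.
(b) |A ∩ B| / |A| > 1/5: holds.
(c) |A ∩ B| / |A| ≥ 1/4: holds.
(d) |A ∩ B| ≤ |A ∖ B|: holds.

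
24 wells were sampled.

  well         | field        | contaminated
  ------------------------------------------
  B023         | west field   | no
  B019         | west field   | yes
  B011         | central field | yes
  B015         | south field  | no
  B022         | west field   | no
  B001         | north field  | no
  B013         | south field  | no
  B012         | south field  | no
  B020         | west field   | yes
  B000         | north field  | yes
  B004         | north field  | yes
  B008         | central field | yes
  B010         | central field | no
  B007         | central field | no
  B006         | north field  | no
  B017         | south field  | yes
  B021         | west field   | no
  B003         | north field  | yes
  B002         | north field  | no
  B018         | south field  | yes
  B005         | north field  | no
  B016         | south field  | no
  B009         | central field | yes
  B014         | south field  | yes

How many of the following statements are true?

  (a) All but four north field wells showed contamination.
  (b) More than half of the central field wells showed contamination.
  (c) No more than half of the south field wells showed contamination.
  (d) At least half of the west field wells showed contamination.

3

(a) north field: |A| = 7, |A ∩ B| = 3; needs |A ∖ B| = 4 — true.
(b) central field: |A| = 5, |A ∩ B| = 3; needs |A ∩ B| > |A ∖ B| — true.
(c) south field: |A| = 7, |A ∩ B| = 3; needs |A ∩ B| ≤ |A ∖ B| — true.
(d) west field: |A| = 5, |A ∩ B| = 2; needs |A ∩ B| ≥ |A ∖ B| — false.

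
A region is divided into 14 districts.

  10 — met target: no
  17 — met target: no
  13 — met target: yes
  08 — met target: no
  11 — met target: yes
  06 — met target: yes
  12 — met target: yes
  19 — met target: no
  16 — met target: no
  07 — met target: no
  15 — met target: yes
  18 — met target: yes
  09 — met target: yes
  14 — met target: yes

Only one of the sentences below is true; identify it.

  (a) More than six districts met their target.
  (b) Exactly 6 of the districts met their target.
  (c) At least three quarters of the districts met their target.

|A| = 14, |A ∩ B| = 8, |A ∖ B| = 6.
(a) requires |A ∩ B| > 6: true.
(b) requires |A ∩ B| = 6: false.
(c) requires |A ∩ B| / |A| ≥ 3/4: false.

(a)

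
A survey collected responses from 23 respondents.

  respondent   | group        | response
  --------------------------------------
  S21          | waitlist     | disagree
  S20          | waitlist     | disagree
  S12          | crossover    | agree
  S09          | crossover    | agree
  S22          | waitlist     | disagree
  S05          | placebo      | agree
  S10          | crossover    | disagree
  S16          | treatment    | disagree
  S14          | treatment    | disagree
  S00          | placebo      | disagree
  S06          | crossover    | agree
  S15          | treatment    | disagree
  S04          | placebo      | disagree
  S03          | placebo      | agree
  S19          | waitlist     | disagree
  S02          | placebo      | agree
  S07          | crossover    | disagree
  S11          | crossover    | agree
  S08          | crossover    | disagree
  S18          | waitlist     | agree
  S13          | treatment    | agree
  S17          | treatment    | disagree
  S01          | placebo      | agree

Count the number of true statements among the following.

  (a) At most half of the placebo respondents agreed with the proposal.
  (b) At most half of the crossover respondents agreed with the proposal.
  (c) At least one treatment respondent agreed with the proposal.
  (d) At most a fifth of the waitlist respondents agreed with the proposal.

2

(a) placebo: |A| = 6, |A ∩ B| = 4; needs |A ∩ B| ≤ |A ∖ B| — false.
(b) crossover: |A| = 7, |A ∩ B| = 4; needs |A ∩ B| ≤ |A ∖ B| — false.
(c) treatment: |A| = 5, |A ∩ B| = 1; needs A ∩ B ≠ ∅ (|A ∩ B| ≥ 1) — true.
(d) waitlist: |A| = 5, |A ∩ B| = 1; needs |A ∩ B| / |A| ≤ 1/5 — true.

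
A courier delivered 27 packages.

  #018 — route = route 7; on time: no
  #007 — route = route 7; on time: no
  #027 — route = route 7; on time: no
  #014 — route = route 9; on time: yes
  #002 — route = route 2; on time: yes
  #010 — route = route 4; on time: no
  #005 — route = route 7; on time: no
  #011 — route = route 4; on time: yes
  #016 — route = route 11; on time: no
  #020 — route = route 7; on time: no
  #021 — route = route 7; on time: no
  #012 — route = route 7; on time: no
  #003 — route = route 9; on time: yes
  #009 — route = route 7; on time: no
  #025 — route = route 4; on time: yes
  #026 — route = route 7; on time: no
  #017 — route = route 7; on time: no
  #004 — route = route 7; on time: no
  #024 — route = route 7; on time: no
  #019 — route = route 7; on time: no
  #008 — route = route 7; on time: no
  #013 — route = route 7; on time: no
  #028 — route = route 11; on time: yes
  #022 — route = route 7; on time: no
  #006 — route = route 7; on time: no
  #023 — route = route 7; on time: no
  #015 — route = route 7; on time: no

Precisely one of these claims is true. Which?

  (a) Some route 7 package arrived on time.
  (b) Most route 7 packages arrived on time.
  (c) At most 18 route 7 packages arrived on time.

(c)

|A| = 19, |A ∩ B| = 0, |A ∖ B| = 19.
(a) requires A ∩ B ≠ ∅ (|A ∩ B| ≥ 1): false.
(b) requires |A ∩ B| > |A ∖ B|: false.
(c) requires |A ∩ B| ≤ 18: true.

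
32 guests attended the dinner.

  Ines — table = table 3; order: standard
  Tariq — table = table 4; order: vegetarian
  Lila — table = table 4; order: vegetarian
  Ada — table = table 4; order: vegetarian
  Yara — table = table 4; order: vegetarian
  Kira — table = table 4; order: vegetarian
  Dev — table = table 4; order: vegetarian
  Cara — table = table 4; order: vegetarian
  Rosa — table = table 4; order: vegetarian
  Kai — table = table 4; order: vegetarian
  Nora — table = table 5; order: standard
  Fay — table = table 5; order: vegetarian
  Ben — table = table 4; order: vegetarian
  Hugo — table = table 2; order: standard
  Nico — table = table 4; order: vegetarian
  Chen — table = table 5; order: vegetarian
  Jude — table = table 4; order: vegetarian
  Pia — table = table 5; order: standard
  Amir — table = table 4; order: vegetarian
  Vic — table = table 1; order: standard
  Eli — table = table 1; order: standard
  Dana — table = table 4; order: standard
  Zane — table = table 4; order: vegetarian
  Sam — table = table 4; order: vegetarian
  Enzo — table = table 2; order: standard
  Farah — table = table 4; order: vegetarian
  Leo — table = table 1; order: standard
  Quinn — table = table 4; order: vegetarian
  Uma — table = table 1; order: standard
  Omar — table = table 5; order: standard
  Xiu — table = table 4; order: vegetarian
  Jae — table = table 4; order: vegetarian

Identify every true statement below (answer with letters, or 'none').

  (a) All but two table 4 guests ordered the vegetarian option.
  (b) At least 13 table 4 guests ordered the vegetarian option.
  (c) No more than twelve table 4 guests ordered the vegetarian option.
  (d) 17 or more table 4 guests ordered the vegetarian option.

|A| = 20, |A ∩ B| = 19, |A ∖ B| = 1.
(a) |A ∖ B| = 2: fails.
(b) |A ∩ B| ≥ 13: holds.
(c) |A ∩ B| ≤ 12: fails.
(d) |A ∩ B| ≥ 17: holds.

(b), (d)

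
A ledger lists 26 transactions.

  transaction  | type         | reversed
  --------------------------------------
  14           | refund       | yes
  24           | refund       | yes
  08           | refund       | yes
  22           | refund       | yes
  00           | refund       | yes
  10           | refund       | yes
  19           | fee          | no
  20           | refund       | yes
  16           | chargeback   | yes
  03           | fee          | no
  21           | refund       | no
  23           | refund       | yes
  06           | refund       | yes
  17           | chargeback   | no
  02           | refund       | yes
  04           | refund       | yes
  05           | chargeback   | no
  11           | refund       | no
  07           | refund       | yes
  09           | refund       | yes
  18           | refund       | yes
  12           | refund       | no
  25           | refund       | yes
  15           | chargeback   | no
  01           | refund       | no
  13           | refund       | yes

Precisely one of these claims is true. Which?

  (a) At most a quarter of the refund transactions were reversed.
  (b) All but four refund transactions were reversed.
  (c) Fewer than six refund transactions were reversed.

(b)

|A| = 20, |A ∩ B| = 16, |A ∖ B| = 4.
(a) requires |A ∩ B| / |A| ≤ 1/4: false.
(b) requires |A ∖ B| = 4: true.
(c) requires |A ∩ B| < 6: false.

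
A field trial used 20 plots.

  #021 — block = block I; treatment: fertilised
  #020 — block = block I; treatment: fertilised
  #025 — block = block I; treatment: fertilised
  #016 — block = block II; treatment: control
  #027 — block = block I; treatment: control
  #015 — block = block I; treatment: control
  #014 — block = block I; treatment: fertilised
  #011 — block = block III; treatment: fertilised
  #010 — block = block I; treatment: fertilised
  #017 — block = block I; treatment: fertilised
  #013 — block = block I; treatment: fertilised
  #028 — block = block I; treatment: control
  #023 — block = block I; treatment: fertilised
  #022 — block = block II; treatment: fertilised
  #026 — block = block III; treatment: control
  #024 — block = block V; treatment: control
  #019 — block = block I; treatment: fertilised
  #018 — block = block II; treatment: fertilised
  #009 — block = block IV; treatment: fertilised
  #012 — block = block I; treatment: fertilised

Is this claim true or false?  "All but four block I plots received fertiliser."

False

The determiner here denotes the relation: |A ∖ B| = 4.
A (the restrictor) = {#021, #020, #025, #027, #015, #014, #010, #017, #013, #028, #023, #019, #012}, |A| = 13.
A ∖ B = {#027, #015, #028}, so |A ∖ B| = 3.
|A ∖ B| = 3, so the statement is false.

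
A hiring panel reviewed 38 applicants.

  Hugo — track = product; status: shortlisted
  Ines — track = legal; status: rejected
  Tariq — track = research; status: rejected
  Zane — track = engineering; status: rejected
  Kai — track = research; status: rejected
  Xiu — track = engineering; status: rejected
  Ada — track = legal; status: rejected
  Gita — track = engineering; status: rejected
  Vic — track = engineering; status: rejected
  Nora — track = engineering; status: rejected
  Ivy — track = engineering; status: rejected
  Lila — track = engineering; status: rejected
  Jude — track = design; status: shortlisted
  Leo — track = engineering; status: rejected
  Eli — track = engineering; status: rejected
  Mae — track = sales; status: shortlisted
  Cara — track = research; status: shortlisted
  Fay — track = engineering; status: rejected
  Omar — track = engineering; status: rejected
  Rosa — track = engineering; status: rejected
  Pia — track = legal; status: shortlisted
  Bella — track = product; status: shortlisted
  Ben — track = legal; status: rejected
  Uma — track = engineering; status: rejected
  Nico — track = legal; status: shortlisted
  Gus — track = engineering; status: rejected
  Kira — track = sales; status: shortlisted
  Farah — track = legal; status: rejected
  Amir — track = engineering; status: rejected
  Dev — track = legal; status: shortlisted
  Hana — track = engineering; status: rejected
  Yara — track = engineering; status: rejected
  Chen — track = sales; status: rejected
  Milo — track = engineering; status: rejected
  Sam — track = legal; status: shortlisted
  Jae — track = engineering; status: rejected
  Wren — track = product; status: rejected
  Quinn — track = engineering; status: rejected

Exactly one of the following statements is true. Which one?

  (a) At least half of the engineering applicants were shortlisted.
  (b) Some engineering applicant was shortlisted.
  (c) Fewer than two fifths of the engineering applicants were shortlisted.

|A| = 20, |A ∩ B| = 0, |A ∖ B| = 20.
(a) requires |A ∩ B| ≥ |A ∖ B|: false.
(b) requires A ∩ B ≠ ∅ (|A ∩ B| ≥ 1): false.
(c) requires |A ∩ B| / |A| < 2/5: true.

(c)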